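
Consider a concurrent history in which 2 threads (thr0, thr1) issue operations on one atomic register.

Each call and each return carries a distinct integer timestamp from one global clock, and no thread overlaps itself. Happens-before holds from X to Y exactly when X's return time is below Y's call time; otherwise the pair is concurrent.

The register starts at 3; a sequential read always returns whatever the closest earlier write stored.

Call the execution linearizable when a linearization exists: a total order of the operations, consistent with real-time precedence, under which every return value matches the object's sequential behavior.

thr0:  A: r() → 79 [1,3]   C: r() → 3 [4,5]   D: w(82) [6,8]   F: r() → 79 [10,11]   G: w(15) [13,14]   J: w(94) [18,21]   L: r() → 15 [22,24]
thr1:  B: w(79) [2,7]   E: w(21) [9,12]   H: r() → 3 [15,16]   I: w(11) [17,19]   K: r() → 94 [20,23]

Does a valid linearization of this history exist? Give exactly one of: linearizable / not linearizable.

already the first 5 events (up to C's response at time 5) admit no linearization; the first 4 still do
a single order respects real time; the 2 completed atomic register operations fail replay along it
no escape via the 1 pending operation (B): every completion choice fails
e.g. A, C (pending dropped): illegal at step 1, since A r() → 79 cannot apply there

not linearizable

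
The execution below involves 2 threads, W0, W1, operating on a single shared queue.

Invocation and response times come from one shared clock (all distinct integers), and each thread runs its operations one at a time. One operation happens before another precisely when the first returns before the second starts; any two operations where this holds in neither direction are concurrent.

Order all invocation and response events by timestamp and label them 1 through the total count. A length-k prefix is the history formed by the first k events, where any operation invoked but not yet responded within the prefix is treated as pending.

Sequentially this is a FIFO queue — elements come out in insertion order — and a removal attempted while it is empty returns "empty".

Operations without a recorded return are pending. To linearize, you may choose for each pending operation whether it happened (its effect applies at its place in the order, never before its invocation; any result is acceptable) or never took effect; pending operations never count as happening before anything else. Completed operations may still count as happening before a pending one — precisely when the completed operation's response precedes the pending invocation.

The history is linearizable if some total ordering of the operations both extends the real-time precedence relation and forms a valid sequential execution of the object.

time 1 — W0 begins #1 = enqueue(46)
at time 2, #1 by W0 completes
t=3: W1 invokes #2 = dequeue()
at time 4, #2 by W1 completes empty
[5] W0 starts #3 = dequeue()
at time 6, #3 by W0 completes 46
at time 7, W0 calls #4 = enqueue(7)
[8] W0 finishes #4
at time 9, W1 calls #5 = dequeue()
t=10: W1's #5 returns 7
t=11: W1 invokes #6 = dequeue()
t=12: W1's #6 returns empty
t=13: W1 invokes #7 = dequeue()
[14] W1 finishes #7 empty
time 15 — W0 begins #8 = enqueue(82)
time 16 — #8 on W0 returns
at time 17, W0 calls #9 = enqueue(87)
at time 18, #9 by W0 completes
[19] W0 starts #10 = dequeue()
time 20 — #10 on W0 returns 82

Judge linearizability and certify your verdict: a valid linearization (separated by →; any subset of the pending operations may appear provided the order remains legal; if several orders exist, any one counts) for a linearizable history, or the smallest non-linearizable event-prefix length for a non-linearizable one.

not linearizable — minimal violating prefix: 4 events

the violation lands at event 4, #2's response at time 4: events 1..3 linearize, events 1..4 do not
a single order respects real time; the 2 completed queue operations fail replay along it
one such order, #1, #2, breaks at step 2 where #2 dequeue() → empty is illegal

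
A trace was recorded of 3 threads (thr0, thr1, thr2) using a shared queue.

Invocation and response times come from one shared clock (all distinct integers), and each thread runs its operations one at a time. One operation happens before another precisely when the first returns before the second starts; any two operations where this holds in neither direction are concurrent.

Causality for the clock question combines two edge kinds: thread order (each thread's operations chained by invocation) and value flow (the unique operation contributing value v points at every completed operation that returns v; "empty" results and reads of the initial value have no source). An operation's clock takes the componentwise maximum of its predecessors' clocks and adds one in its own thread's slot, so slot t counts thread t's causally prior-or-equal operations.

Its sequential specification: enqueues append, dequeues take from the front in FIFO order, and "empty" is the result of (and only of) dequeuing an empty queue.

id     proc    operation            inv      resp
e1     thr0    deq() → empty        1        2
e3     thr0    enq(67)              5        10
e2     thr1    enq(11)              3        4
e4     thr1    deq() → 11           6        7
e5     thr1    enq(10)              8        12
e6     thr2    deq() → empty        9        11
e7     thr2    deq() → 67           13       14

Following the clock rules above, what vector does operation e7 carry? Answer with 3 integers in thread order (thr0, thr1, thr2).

e6 (invocation 9): nothing precedes it; thr2's component alone gives (0, 0, 1)
e2 (invocation 3): nothing precedes it; thr1's component alone gives (0, 1, 0)
e1 (invocation 1): nothing precedes it; thr0's component alone gives (1, 0, 0)
merge at e4 (invoked 6): VC(e2)=(0, 1, 0), own-thread bump on thr1 → (0, 2, 0)
merge at e3 (invoked 5): VC(e1)=(1, 0, 0), own-thread bump on thr0 → (2, 0, 0)
merge at e5 (invoked 8): VC(e4)=(0, 2, 0), own-thread bump on thr1 → (0, 3, 0)
merge at e7 (invoked 13): VC(e3)=(2, 0, 0), VC(e6)=(0, 0, 1), own-thread bump on thr2 → (2, 0, 2)
target: VC(e7) = (2, 0, 2)

(2, 0, 2)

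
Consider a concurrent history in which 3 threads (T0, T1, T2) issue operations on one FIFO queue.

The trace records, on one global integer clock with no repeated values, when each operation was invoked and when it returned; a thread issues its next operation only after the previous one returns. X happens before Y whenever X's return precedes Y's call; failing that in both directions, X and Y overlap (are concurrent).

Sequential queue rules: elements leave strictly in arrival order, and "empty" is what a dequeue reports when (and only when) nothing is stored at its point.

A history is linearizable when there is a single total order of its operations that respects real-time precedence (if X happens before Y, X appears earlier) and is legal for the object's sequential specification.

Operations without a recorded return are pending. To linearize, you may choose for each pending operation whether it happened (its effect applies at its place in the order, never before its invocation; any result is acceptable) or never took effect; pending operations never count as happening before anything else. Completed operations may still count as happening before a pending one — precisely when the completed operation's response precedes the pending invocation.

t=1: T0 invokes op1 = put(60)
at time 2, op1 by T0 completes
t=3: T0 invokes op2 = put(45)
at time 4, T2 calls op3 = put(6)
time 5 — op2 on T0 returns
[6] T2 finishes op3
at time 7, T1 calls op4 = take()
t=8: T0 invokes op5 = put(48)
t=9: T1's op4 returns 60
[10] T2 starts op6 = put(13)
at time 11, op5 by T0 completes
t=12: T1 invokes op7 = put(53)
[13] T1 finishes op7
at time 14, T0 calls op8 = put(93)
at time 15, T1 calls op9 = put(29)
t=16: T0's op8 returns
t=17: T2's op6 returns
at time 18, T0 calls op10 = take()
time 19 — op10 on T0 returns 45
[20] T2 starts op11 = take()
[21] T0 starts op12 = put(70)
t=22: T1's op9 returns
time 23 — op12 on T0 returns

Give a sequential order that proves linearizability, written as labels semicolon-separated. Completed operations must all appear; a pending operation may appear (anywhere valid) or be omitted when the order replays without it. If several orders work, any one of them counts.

1. op1 put(60), leaving queue <60>
2. op2 put(45), leaving queue <60,45>
3. op3 put(6), leaving queue <60,45,6>
4. op4 take() → 60, leaving queue <45,6>
5. op5 put(48), leaving queue <45,6,48>
6. op6 put(13), leaving queue <45,6,48,13>
7. op7 put(53), leaving queue <45,6,48,13,53>
8. op8 put(93), leaving queue <45,6,48,13,53,93>
9. op9 put(29), leaving queue <45,6,48,13,53,93,29>
10. op10 take() → 45, leaving queue <6,48,13,53,93,29>
11. op11 take() (pending, included), leaving queue <48,13,53,93,29>
12. op12 put(70), leaving queue <48,13,53,93,29,70>

op1; op2; op3; op4; op5; op6; op7; op8; op9; op10; op11; op12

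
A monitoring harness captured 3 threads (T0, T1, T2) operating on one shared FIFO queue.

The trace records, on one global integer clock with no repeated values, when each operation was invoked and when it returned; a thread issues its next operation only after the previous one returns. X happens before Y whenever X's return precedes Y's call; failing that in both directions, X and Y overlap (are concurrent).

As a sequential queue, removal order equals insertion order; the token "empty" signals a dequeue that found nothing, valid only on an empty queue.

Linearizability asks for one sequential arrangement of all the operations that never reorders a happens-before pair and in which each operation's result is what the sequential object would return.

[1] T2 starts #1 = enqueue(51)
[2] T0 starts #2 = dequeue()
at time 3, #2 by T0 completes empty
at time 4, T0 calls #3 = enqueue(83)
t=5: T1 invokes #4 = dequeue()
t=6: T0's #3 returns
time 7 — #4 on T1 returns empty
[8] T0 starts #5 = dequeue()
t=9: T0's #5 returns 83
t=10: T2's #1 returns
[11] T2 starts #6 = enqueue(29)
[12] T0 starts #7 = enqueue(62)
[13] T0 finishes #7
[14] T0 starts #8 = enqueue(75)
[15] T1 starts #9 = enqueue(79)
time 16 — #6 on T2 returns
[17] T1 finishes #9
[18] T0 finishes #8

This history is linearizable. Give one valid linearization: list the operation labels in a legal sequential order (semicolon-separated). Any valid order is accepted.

after step 1 (#2 dequeue() → empty): queue <>
after step 2 (#4 dequeue() → empty): queue <>
after step 3 (#3 enqueue(83)): queue <83>
after step 4 (#1 enqueue(51)): queue <83,51>
after step 5 (#5 dequeue() → 83): queue <51>
after step 6 (#6 enqueue(29)): queue <51,29>
after step 7 (#7 enqueue(62)): queue <51,29,62>
after step 8 (#8 enqueue(75)): queue <51,29,62,75>
after step 9 (#9 enqueue(79)): queue <51,29,62,75,79>

#2; #4; #3; #1; #5; #6; #7; #8; #9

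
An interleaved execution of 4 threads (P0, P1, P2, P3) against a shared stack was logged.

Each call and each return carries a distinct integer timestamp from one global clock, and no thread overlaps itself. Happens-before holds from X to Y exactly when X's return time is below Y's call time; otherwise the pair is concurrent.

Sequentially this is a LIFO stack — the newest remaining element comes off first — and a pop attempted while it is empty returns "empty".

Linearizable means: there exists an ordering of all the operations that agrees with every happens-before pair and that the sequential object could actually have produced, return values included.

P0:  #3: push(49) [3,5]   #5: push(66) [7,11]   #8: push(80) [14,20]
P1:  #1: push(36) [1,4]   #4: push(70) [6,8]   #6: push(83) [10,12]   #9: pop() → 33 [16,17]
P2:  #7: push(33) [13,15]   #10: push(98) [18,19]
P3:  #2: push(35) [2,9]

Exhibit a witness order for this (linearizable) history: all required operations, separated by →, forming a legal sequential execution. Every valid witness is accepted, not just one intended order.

#1 → #2 → #3 → #4 → #5 → #6 → #7 → #9 → #8 → #10

step 1: #1 push(36) — stack <36>
step 2: #2 push(35) — stack <36,35>
step 3: #3 push(49) — stack <36,35,49>
step 4: #4 push(70) — stack <36,35,49,70>
step 5: #5 push(66) — stack <36,35,49,70,66>
step 6: #6 push(83) — stack <36,35,49,70,66,83>
step 7: #7 push(33) — stack <36,35,49,70,66,83,33>
step 8: #9 pop() → 33 — stack <36,35,49,70,66,83>
step 9: #8 push(80) — stack <36,35,49,70,66,83,80>
step 10: #10 push(98) — stack <36,35,49,70,66,83,80,98>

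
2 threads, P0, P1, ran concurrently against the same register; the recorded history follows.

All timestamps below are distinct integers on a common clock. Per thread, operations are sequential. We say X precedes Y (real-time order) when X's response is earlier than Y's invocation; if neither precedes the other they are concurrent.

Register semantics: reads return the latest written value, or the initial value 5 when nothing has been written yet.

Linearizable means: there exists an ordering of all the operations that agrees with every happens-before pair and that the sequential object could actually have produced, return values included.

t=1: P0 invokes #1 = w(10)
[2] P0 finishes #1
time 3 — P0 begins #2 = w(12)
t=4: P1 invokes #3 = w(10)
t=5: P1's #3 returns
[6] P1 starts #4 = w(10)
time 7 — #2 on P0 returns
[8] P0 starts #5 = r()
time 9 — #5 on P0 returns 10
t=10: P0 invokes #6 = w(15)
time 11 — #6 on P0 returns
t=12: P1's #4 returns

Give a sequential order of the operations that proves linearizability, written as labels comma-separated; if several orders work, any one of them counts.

1. #1 w(10), leaving value 10
2. #2 w(12), leaving value 12
3. #3 w(10), leaving value 10
4. #4 w(10), leaving value 10
5. #5 r() → 10, leaving value 10
6. #6 w(15), leaving value 15

#1, #2, #3, #4, #5, #6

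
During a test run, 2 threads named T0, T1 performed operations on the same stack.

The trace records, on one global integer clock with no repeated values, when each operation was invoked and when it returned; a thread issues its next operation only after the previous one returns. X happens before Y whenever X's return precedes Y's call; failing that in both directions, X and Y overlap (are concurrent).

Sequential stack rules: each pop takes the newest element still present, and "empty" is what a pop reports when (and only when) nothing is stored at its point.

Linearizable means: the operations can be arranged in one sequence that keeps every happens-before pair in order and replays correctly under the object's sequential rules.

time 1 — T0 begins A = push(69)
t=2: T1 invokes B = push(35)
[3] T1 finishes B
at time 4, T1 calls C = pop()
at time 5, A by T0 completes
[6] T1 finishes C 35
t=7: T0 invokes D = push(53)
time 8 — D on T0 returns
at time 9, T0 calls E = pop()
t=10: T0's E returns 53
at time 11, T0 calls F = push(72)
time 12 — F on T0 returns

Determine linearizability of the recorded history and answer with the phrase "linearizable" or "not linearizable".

linearizable

one valid linearization: A, B, C, D, E, F
step 1: A push(69) — stack <69>
step 2: B push(35) — stack <69,35>
step 3: C pop() → 35 — stack <69>
step 4: D push(53) — stack <69,53>
step 5: E pop() → 53 — stack <69>
step 6: F push(72) — stack <69,72>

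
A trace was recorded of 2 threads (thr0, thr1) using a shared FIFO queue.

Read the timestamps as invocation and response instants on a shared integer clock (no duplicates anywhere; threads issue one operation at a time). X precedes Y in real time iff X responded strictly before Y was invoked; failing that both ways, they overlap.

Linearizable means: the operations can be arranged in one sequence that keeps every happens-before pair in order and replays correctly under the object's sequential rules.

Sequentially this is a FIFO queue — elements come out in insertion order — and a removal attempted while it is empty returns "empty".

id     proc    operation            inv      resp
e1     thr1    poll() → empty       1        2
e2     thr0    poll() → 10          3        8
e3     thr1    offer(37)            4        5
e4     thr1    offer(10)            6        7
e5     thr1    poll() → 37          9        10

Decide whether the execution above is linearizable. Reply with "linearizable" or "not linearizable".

not linearizable

already the first 8 events (up to e2's response at time 8) admit no linearization; the first 7 still do
all 3 real-time-respecting orders fail — 4 completed FIFO queue operations, no legal replay
take e1, e2, e3, e4: step 2 already fails, because e2 poll() → 10 cannot occur there
take e1, e3, e2, e4: step 3 already fails, because e2 poll() → 10 cannot occur there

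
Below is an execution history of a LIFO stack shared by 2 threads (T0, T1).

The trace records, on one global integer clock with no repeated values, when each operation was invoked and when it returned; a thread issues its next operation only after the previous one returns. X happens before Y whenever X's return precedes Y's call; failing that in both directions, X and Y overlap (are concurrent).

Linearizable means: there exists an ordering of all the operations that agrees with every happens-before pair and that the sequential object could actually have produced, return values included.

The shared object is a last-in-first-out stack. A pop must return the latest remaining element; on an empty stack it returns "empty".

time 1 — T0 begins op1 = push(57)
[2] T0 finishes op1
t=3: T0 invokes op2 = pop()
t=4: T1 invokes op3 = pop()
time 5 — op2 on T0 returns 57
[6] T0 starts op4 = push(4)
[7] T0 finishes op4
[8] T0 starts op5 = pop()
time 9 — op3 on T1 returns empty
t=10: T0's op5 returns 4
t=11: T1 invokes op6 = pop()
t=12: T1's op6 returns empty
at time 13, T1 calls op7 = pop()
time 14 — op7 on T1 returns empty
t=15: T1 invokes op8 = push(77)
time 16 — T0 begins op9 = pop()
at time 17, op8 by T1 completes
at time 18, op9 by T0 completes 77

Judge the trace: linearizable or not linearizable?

one valid linearization: op1, op2, op3, op4, op5, op6, op7, op8, op9
after step 1 (op1 push(57)): stack <57>
after step 2 (op2 pop() → 57): stack <>
after step 3 (op3 pop() → empty): stack <>
after step 4 (op4 push(4)): stack <4>
after step 5 (op5 pop() → 4): stack <>
after step 6 (op6 pop() → empty): stack <>
after step 7 (op7 pop() → empty): stack <>
after step 8 (op8 push(77)): stack <77>
after step 9 (op9 pop() → 77): stack <>

linearizable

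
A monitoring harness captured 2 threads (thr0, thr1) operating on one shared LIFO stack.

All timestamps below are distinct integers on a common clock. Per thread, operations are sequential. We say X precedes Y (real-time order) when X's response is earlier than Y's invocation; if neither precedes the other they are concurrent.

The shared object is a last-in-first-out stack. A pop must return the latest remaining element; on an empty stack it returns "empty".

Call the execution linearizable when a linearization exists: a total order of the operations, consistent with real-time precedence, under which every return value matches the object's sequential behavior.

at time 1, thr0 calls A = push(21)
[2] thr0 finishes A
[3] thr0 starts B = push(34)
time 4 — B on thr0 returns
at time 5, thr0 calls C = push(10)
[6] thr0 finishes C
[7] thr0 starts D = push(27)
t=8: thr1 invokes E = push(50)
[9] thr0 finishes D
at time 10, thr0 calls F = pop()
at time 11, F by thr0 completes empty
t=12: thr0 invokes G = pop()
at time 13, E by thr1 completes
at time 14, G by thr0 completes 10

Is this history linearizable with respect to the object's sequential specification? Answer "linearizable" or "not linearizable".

not linearizable

already the first 11 events (up to F's response at time 11) admit no linearization; the first 10 still do
the sole real-time-consistent order of 5 completed operations fails the LIFO stack replay
no escape via the 1 pending operation (E): every completion choice fails
sample order A, B, C, D, F (pending dropped) stalls at step 5 — F pop() → empty has no legal effect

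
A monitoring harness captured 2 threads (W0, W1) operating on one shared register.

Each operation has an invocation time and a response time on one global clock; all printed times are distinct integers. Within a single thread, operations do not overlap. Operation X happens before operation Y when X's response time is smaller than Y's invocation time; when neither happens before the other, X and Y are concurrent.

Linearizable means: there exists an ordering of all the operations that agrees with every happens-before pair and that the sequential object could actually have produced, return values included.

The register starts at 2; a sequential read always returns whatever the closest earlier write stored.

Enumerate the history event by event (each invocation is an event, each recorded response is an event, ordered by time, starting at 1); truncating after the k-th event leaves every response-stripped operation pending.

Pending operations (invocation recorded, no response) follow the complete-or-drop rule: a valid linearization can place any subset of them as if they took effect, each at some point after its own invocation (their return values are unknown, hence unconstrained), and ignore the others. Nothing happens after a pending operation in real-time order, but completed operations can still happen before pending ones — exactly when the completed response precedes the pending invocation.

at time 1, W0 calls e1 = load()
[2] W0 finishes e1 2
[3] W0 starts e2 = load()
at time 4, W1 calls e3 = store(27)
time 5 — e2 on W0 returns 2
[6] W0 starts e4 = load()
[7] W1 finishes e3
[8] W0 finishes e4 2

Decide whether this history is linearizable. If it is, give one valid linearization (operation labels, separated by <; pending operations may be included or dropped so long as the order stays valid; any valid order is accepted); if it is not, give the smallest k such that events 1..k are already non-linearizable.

linearizable — witness: e1 < e2 < e4 < e3

after step 1 (e1 load() → 2): value 2
after step 2 (e2 load() → 2): value 2
after step 3 (e4 load() → 2): value 2
after step 4 (e3 store(27)): value 27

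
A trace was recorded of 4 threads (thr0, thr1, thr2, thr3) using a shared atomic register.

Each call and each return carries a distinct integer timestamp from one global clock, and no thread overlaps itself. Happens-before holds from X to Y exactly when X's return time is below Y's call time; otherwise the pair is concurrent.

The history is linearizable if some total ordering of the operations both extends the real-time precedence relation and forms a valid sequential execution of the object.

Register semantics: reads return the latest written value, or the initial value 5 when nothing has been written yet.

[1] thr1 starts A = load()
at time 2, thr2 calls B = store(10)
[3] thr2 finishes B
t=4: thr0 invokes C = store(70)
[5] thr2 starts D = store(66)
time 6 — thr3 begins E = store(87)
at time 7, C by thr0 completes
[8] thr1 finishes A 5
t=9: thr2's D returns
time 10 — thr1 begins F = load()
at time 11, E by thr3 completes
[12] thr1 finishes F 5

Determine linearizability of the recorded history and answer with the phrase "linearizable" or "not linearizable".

cut after 11 events: linearizable; cut after 12 events (F responds, time 12): not linearizable
every one of the 38 real-time-consistent orders over 6 completed atomic register ops fails the sequential spec
for example A, B, C, D, E, F fails at step 6: F load() → 5 is not legal there
for example A, B, C, D, F, E fails at step 5: F load() → 5 is not legal there

not linearizable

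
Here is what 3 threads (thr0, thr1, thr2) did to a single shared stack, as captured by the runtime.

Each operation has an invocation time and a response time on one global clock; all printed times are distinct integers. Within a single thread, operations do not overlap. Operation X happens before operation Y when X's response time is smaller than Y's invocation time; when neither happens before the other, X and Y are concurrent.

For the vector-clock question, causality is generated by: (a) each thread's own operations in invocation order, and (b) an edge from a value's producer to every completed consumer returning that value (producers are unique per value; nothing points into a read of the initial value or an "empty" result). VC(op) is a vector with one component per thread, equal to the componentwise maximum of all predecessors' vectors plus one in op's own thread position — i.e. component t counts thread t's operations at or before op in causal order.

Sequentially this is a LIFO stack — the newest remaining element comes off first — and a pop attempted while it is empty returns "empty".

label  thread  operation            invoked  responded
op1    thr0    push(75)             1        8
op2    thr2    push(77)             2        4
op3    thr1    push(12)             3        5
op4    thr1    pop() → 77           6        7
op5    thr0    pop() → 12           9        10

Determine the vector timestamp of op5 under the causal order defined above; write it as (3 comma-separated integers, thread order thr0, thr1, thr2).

(2, 1, 0)

op2 (invocation 2): nothing precedes it; thr2's component alone gives (0, 0, 1)
op3 (invocation 3): nothing precedes it; thr1's component alone gives (0, 1, 0)
op1 (invocation 1): nothing precedes it; thr0's component alone gives (1, 0, 0)
op4 (invocation 6): componentwise max over VC(op2)=(0, 0, 1), VC(op3)=(0, 1, 0), +1 at thr1, giving (0, 2, 1)
op5 (invocation 9): componentwise max over VC(op1)=(1, 0, 0), VC(op3)=(0, 1, 0), +1 at thr0, giving (2, 1, 0)
target: VC(op5) = (2, 1, 0)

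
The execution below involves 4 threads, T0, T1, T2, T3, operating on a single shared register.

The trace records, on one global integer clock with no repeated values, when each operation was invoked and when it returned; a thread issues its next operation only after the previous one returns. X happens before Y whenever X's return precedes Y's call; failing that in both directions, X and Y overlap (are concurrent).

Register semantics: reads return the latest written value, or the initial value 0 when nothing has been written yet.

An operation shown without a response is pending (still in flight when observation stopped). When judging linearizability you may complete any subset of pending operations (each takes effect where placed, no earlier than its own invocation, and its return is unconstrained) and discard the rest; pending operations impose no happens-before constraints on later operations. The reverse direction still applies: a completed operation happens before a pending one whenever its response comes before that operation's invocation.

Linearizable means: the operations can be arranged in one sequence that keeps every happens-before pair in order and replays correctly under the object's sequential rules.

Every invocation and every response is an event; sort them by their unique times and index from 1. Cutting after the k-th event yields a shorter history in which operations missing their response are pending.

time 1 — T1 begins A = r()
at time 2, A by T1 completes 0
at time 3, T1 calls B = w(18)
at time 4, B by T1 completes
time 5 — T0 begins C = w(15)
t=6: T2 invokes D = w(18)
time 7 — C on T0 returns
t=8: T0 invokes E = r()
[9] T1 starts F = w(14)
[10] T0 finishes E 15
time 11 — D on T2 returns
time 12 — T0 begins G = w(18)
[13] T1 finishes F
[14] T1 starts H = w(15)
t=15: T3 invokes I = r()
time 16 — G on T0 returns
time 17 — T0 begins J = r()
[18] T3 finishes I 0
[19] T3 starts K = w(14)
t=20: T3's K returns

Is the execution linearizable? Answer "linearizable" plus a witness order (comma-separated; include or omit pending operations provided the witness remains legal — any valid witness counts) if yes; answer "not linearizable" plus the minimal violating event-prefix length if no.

not linearizable — minimal violating prefix: 18 events

already the first 18 events (up to I's response at time 18) admit no linearization; the first 17 still do
the 8 completed operations admit 19 real-time orders; each fails the register replay
including or dropping the 2 pending operations (H, J) in any combination fails
take A, B, C, D, E, F, G, I (pending dropped): step 5 already fails, because E r() → 15 cannot occur there
take A, B, C, D, E, F, I, G (pending dropped): step 5 already fails, because E r() → 15 cannot occur there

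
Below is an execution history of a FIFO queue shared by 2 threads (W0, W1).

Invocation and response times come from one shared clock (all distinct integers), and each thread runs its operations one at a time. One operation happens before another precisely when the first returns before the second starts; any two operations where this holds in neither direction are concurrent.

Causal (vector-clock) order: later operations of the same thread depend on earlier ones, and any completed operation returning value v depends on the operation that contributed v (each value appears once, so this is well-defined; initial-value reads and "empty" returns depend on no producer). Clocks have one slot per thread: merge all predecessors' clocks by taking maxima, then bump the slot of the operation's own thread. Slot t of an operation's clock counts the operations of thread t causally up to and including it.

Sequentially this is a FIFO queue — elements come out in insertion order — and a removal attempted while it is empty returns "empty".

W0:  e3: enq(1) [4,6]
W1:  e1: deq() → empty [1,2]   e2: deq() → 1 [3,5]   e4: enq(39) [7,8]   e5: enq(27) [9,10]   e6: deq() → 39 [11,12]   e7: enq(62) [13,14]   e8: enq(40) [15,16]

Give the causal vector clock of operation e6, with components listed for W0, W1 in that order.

(1, 5)

VC(e1, invoked at 1): no causal predecessors; +1 on W1 → (0, 1)
VC(e3, invoked at 4): no causal predecessors; +1 on W0 → (1, 0)
e2 (invocation 3): componentwise max over VC(e1)=(0, 1), VC(e3)=(1, 0), +1 at W1, giving (1, 2)
e4 (invocation 7): componentwise max over VC(e2)=(1, 2), +1 at W1, giving (1, 3)
e5 (invocation 9): componentwise max over VC(e4)=(1, 3), +1 at W1, giving (1, 4)
e6 (invocation 11): componentwise max over VC(e4)=(1, 3), VC(e5)=(1, 4), +1 at W1, giving (1, 5)
e7 (invocation 13): componentwise max over VC(e6)=(1, 5), +1 at W1, giving (1, 6)
e8 (invocation 15): componentwise max over VC(e7)=(1, 6), +1 at W1, giving (1, 7)
target: VC(e6) = (1, 5)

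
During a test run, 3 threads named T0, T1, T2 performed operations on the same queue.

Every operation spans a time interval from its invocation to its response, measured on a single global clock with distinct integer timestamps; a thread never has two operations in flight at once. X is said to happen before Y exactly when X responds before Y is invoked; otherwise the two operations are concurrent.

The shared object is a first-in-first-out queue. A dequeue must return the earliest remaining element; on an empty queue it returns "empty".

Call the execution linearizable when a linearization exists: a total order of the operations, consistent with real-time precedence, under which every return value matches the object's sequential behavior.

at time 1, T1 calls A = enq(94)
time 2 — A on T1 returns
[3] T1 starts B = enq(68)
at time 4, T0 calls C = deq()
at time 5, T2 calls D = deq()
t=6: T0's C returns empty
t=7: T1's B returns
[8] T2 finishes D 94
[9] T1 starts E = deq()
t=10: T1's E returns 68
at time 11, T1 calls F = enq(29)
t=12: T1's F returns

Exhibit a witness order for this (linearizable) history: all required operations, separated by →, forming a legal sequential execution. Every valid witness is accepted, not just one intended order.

A → D → C → B → E → F

after step 1 (A enq(94)): queue <94>
after step 2 (D deq() → 94): queue <>
after step 3 (C deq() → empty): queue <>
after step 4 (B enq(68)): queue <68>
after step 5 (E deq() → 68): queue <>
after step 6 (F enq(29)): queue <29>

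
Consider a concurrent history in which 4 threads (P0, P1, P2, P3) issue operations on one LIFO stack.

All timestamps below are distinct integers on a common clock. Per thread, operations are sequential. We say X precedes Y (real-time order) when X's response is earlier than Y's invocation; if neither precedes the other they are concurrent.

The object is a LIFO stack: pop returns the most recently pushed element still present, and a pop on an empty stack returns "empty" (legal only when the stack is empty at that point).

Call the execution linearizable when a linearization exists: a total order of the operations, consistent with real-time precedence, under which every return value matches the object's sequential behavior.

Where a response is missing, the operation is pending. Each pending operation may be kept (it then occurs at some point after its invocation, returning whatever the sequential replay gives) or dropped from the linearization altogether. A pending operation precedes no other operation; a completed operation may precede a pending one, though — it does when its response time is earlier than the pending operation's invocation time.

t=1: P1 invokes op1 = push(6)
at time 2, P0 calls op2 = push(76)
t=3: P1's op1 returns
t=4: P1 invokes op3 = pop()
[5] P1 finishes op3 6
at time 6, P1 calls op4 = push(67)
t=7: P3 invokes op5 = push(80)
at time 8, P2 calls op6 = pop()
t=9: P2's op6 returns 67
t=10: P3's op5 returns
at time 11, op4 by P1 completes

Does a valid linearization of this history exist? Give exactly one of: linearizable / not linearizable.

linearizable

a witness: op1, op3, op2, op4, op6, op5
1. op1 push(6), leaving stack <6>
2. op3 pop() → 6, leaving stack <>
3. op2 push(76) (pending, included), leaving stack <76>
4. op4 push(67), leaving stack <76,67>
5. op6 pop() → 67, leaving stack <76>
6. op5 push(80), leaving stack <76,80>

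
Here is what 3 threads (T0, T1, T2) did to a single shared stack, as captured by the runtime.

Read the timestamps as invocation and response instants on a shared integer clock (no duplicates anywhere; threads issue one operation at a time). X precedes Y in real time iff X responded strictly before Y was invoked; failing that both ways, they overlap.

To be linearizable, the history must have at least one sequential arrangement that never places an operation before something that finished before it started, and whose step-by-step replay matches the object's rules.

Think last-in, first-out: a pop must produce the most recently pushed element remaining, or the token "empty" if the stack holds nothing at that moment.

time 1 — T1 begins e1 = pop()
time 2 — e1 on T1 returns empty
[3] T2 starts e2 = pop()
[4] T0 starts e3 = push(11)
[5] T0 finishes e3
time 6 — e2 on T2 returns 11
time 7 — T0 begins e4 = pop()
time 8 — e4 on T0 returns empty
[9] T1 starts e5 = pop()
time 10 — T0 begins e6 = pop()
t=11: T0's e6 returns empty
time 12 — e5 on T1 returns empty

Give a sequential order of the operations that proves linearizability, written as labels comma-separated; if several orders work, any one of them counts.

after step 1 (e1 pop() → empty): stack <>
after step 2 (e3 push(11)): stack <11>
after step 3 (e2 pop() → 11): stack <>
after step 4 (e4 pop() → empty): stack <>
after step 5 (e5 pop() → empty): stack <>
after step 6 (e6 pop() → empty): stack <>

e1, e3, e2, e4, e5, e6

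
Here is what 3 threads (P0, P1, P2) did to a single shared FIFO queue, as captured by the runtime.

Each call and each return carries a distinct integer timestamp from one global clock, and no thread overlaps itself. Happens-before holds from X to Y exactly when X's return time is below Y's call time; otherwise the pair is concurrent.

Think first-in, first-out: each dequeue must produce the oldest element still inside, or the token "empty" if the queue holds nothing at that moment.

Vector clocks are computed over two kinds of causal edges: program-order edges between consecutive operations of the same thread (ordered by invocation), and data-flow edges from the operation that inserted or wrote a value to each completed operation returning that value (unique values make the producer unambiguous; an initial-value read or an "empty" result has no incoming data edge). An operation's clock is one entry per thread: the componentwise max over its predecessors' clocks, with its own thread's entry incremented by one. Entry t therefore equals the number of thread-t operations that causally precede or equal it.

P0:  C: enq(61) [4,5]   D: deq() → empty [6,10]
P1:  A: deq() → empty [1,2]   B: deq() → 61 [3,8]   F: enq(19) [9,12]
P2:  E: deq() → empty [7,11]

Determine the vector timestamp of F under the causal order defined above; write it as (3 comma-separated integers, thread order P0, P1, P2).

no predecessors for E (invoked 7): P2 increments from zero → (0, 0, 1)
no predecessors for A (invoked 1): P1 increments from zero → (0, 1, 0)
no predecessors for C (invoked 4): P0 increments from zero → (1, 0, 0)
invoked at 6, D merges VC(C)=(1, 0, 0) and bumps P0's slot → (2, 0, 0)
invoked at 3, B merges VC(A)=(0, 1, 0), VC(C)=(1, 0, 0) and bumps P1's slot → (1, 2, 0)
invoked at 9, F merges VC(B)=(1, 2, 0) and bumps P1's slot → (1, 3, 0)
target: VC(F) = (1, 3, 0)

(1, 3, 0)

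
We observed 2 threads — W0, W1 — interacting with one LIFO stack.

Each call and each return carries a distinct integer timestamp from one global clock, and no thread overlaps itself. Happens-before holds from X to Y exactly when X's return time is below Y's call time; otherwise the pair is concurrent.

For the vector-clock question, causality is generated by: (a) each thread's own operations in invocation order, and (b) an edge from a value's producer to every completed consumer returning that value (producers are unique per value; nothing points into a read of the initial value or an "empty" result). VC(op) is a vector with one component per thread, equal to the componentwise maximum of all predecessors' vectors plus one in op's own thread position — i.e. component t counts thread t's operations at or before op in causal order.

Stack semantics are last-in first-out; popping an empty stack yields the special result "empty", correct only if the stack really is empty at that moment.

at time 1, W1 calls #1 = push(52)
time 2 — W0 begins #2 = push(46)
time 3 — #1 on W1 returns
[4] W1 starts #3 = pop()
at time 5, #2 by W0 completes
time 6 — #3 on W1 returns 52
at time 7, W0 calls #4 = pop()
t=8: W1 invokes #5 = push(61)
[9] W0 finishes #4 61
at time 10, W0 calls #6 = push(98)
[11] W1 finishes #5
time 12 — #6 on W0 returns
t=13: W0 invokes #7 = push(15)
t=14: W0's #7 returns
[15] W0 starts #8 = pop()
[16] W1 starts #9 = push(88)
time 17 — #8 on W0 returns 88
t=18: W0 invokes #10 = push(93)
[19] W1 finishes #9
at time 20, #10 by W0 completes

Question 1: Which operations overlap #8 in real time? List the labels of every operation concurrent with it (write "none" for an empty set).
Answer: #9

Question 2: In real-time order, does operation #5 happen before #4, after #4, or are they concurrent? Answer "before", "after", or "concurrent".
Answer: concurrent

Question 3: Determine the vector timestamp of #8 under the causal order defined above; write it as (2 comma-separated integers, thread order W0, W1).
Answer: (5, 4)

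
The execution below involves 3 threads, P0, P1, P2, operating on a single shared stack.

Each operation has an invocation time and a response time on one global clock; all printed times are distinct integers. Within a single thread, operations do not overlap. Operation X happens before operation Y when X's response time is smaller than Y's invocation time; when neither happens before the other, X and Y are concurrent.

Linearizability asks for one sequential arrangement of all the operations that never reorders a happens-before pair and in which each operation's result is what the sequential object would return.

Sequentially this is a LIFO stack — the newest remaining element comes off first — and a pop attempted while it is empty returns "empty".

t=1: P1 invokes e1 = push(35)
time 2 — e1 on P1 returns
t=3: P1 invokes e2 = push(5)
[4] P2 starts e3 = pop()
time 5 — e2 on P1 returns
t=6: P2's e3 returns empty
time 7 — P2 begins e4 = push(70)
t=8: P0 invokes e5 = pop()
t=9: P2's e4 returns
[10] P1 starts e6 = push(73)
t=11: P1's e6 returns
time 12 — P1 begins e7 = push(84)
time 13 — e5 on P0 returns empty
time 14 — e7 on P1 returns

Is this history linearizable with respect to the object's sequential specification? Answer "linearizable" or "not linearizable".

through event 5 a valid linearization exists; event 6 (e3 responding at time 6) ends that
no legal order exists: 2 real-time-consistent candidates over 3 completed stack operations, all rejected
sample order e1, e2, e3 stalls at step 3 — e3 pop() → empty has no legal effect
sample order e1, e3, e2 stalls at step 2 — e3 pop() → empty has no legal effect

not linearizable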